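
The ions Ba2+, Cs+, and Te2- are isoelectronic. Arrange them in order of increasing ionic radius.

All of these have 54 electrons, so size is governed by nuclear charge alone: the more protons, the stronger the pull on the same electron cloud, and the smaller the ion.
Nuclear charges: Ba2+ (Z=56), Cs+ (Z=55), Te2- (Z=52).
Smallest to largest: Ba2+ < Cs+ < Te2-.

Ba2+ < Cs+ < Te2-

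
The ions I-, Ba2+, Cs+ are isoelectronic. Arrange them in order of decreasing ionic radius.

All of these have 54 electrons, so size is governed by nuclear charge alone: the more protons, the stronger the pull on the same electron cloud, and the smaller the ion.
Nuclear charges: Ba2+ (Z=56), Cs+ (Z=55), I- (Z=53).
Largest to smallest: I- > Cs+ > Ba2+.

I- > Cs+ > Ba2+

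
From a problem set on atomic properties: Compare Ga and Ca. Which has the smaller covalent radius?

Ca is in period 4, group 2; Ga is in period 4, group 13.
Atomic radius shrinks across a period as nuclear charge pulls the same shell inward, and grows down a group as new shells are added.
All lie in period 4, so atomic radius increases right to left.
So Ga has the smaller covalent radius (Ga < Ca).

Ga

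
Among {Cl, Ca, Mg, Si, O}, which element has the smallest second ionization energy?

Ca

The second ionization energy removes an electron from the +1 ion. For each element: Cl⁺ still has 6 valence electrons; Ca⁺ still has 1 valence electron; Mg⁺ still has 1 valence electron; Si⁺ still has 3 valence electrons; O⁺ still has 5 valence electrons.
All are still removing valence electrons, so compare the +1 ions as you would atoms: IE_2 generally rises across a period (higher Z_eff) and falls down a group (larger shell), subject to the usual subshell exceptions.
Valence configurations: Cl⁺ [Ne]3s²3p⁴, Ca⁺ [Ar]4s¹, Mg⁺ [Ne]3s¹, Si⁺ [Ne]3s²3p¹, O⁺ [He]2s²2p³.
The numbers (kJ/mol): Cl 2298, Ca 1145, Mg 1451, Si 1577, O 3388.
Hence IE_2: Ca < Mg < Si < Cl < O.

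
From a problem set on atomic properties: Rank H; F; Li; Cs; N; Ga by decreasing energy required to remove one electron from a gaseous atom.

F > N > H > Ga > Li > Cs

H is in period 1, group 1; Li is in period 2, group 1; N is in period 2, group 15; F is in period 2, group 17; Ga is in period 4, group 13; Cs is in period 6, group 1.
Removing the outermost electron gets harder across a period and easier down a group.
Here both period and group differ, so the two effects have to be weighed against each other.
Li > Cs: they share group 1; the group trend gives Li the larger value.
Ga > Li: period and group pull opposite ways; the across-period shift dominates (579 vs 520 kJ/mol).
H > Ga: period and group pull opposite ways; the down-group shift dominates (1312 vs 579 kJ/mol).
N > H: the two effects oppose for this pair; the across-period effect wins (1402 vs 1312 kJ/mol).
F > N: both are in period 2; the period trend gives F the larger value.
Tabulated first ionization energy (kJ/mol): H 1312, Li 520, N 1402, F 1681, Ga 579, Cs 376.
So from highest to lowest: F > N > H > Ga > Li > Cs.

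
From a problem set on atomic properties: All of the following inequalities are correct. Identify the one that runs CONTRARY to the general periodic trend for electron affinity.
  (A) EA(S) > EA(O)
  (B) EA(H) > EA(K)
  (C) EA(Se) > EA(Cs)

(A)

The general trend: electron affinity increases across a period and decreases down a group.
(A) S (period 3, group 16) vs O (period 2, group 16): the stated order contradicts the simple trend.
(B) H (period 1, group 1) vs K (period 4, group 1): the stated order agrees with the simple trend.
(C) Se (period 4, group 16) vs Cs (period 6, group 1): the stated order agrees with the simple trend.
The exception is (A): the compact 2p subshell of O repels the added electron more than S's larger 3p does.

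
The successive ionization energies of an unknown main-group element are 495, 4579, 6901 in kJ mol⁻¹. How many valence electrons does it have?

1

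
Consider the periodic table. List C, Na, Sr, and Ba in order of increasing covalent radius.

C < Na < Sr < Ba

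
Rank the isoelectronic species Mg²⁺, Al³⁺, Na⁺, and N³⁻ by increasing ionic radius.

Al³⁺ < Mg²⁺ < Na⁺ < N³⁻

All of these have 10 electrons, so size is governed by nuclear charge alone: the more protons, the stronger the pull on the same electron cloud, and the smaller the ion.
Nuclear charges: Al³⁺ (Z=13), Mg²⁺ (Z=12), Na⁺ (Z=11), N³⁻ (Z=7).
Smallest to largest: Al³⁺ < Mg²⁺ < Na⁺ < N³⁻.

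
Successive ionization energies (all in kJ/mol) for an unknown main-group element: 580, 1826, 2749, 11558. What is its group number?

Look for the largest jump between consecutive ionization energies: IE4/IE3 ≈ 4.2, far larger than any earlier ratio.
That jump marks the point where a core electron is being removed. So the atom has 3 valence electrons.
A main-group element with 3 valence electrons is in group 13.

Group 13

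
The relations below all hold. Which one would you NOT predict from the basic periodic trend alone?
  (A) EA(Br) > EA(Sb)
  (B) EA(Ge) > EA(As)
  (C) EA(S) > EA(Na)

The general trend: electron affinity increases across a period and decreases down a group.
(A) Br (period 4, group 17) vs Sb (period 5, group 15): the stated order agrees with the simple trend.
(B) Ge (period 4, group 14) vs As (period 4, group 15): the stated order contradicts the simple trend.
(C) S (period 3, group 16) vs Na (period 3, group 1): the stated order agrees with the simple trend.
The exception is (B): adding an electron to As's half-filled 4p³ is unfavourable, so Ge (4p²) has the more exothermic EA.

(B)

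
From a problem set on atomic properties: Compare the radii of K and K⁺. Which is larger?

K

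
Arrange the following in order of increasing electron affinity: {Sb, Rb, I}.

Rb < Sb < I

Rb is in period 5, group 1; Sb is in period 5, group 15; I is in period 5, group 17.
Electron affinity generally becomes more exothermic across a period toward the halogens and less exothermic down a group.
All lie in period 5, so electron affinity increases left to right.
So from lowest to highest: Rb < Sb < I.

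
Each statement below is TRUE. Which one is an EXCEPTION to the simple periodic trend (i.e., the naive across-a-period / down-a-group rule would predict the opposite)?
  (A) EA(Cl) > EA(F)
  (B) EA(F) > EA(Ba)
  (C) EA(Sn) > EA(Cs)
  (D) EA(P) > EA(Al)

(A)

The general trend: electron affinity increases across a period and decreases down a group.
(A) Cl (period 3, group 17) vs F (period 2, group 17): the stated order contradicts the simple trend.
(B) F (period 2, group 17) vs Ba (period 6, group 2): the stated order agrees with the simple trend.
(C) Sn (period 5, group 14) vs Cs (period 6, group 1): the stated order agrees with the simple trend.
(D) P (period 3, group 15) vs Al (period 3, group 13): the stated order agrees with the simple trend.
The exception is (A): F's small 2p subshell makes the incoming electron feel strong e⁻–e⁻ repulsion, so Cl actually releases more energy on gaining an electron.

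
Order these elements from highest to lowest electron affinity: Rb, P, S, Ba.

S > P > Rb > Ba

P is in period 3, group 15; S is in period 3, group 16; Rb is in period 5, group 1; Ba is in period 6, group 2.
EA tends to increase across a period and decrease down a group, though the pattern is less regular than for IE or radius.
These span different periods and groups, so the two trends combine.
Rb > Ba: period and group pull opposite ways; the down-group shift dominates (47 vs 14 kJ/mol).
P > Rb: relative to Rb, both the across-period and down-group shifts push P's electron affinity up.
S > P: S lies to the right of P in period 3, so the across-period effect alone puts S higher.
Tabulated electron affinity (kJ/mol): P 72, S 200, Rb 47, Ba 14.
So from highest to lowest: S > P > Rb > Ba.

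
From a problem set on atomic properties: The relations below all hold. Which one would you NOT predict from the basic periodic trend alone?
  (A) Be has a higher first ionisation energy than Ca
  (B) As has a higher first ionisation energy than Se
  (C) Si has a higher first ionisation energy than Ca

The general trend: first ionisation energy increases across a period and decreases down a group.
(A) Be (period 2, group 2) vs Ca (period 4, group 2): the stated order agrees with the simple trend.
(B) As (period 4, group 15) vs Se (period 4, group 16): the stated order contradicts the simple trend.
(C) Si (period 3, group 14) vs Ca (period 4, group 2): the stated order agrees with the simple trend.
The exception is (B): Se (4p⁴) ionizes more easily than half-filled As (4p³).

(B)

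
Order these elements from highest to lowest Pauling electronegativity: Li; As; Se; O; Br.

O, Br, Se, As, Li

EN rises left→right (higher Z_eff, smaller atoms) and falls top→bottom (larger, more shielded atoms).
Here both period and group differ, so the two effects have to be weighed against each other.
As > Li: the two effects oppose for this pair; the across-period effect wins (2.18 vs 0.98).
Se > As: both are in period 4; the period trend gives Se the larger value.
Br > Se: Br lies to the right of Se in period 4, so the across-period effect alone puts Br higher.
O > Br: the two effects oppose for this pair; the down-group effect wins (3.44 vs 2.96).
Approximate values (Pauling): Li 0.98, O 3.44, As 2.18, Se 2.55, Br 2.96.
So from highest to lowest: O > Br > Se > As > Li.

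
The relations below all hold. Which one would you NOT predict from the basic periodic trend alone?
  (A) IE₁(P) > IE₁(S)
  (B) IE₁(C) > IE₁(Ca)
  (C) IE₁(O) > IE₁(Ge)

(A)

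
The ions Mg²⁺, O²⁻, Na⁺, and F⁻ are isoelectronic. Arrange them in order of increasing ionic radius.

Mg²⁺, Na⁺, F⁻, O²⁻

All of these have 10 electrons, so size is governed by nuclear charge alone: the more protons, the stronger the pull on the same electron cloud, and the smaller the ion.
Nuclear charges: Mg²⁺ (Z=12), Na⁺ (Z=11), F⁻ (Z=9), O²⁻ (Z=8).
Smallest to largest: Mg²⁺ < Na⁺ < F⁻ < O²⁻.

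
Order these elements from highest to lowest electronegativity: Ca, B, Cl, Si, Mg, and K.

B is in period 2, group 13; Mg is in period 3, group 2; Si is in period 3, group 14; Cl is in period 3, group 17; K is in period 4, group 1; Ca is in period 4, group 2.
Smaller atoms with higher effective nuclear charge are more electronegative.
These span different periods and groups, so the two trends combine.
Ca > K: both are in period 4; the period trend gives Ca the larger value.
Mg > Ca: they share group 2; the group trend gives Mg the larger value.
Si > Mg: both are in period 3; the period trend gives Si the larger value.
B > Si: the two effects oppose for this pair; the down-group effect wins (2.04 vs 1.90).
Cl > B: the two effects oppose for this pair; the across-period effect wins (3.16 vs 2.04).
For reference (Pauling): B 2.04, Mg 1.31, Si 1.90, Cl 3.16, K 0.82, Ca 1.00.
So from highest to lowest: Cl > B > Si > Mg > Ca > K.

Cl, B, Si, Mg, Ca, K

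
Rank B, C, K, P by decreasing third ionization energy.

C, K, B, P

The third ionization energy removes an electron from the +2 ion. For each element: B²⁺ still has 1 valence electron; C²⁺ still has 2 valence electrons; K²⁺ is already 1 electron into the core; P²⁺ still has 3 valence electrons.
Usually core removal costs more than valence removal, but here the competition is close: a tightly held n=2 valence electron can cost more to remove than an n=3 core electron, so the actual values have to decide it.
Valence configurations: B²⁺ [He]2s¹, C²⁺ [He]2s², P²⁺ [Ne]3s²3p¹.
Approximate IE_3 values (kJ/mol): B 3660, C 4620, K 4420, P 2914.
Putting it together, IE_3: P < B < K < C.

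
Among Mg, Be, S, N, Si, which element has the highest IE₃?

IE_3 is the cost of taking one more electron from the +2 cation: Mg²⁺ is the bare [Ne] core; Be²⁺ is the bare [He] core; S²⁺ still has 4 valence electrons; N²⁺ still has 3 valence electrons; Si²⁺ still has 2 valence electrons.
Pulling an electron out of a noble-gas core costs far more than removing a remaining valence electron, so Mg and Be sit at the high end of IE_3.
Valence configurations: S²⁺ [Ne]3s²3p², N²⁺ [He]2s²2p¹, Si²⁺ [Ne]3s².
Approximate IE_3 values (kJ/mol): Mg 7733, Be 14849, S 3357, N 4578, Si 3232.
So the third ionization energies run Si < S < N < Mg < Be.

Be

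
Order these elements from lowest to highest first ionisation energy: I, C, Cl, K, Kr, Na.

C is in period 2, group 14; Na is in period 3, group 1; Cl is in period 3, group 17; K is in period 4, group 1; Kr is in period 4, group 18; I is in period 5, group 17.
Removing the outermost electron gets harder across a period and easier down a group.
These span different periods and groups, so the two trends combine.
Na > K: Na sits above K in group 1, so the down-group effect alone puts Na higher.
I > Na: period and group pull opposite ways; the across-period shift dominates (1008 vs 496 kJ/mol).
C > I: the two effects oppose for this pair; the down-group effect wins (1086 vs 1008 kJ/mol).
Cl > C: period and group pull opposite ways; the across-period shift dominates (1251 vs 1086 kJ/mol).
Kr > Cl: the two effects oppose for this pair; the across-period effect wins (1351 vs 1251 kJ/mol).
Approximate values (kJ/mol): C 1086, Na 496, Cl 1251, K 419, Kr 1351, I 1008.
So from lowest to highest: K < Na < I < C < Cl < Kr.

K, Na, I, C, Cl, Kr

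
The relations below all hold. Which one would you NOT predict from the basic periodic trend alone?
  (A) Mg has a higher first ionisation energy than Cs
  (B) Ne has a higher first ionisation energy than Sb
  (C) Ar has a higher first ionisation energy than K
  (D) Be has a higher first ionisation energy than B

The general trend: first ionisation energy increases across a period and decreases down a group.
(A) Mg (period 3, group 2) vs Cs (period 6, group 1): the stated order agrees with the simple trend.
(B) Ne (period 2, group 18) vs Sb (period 5, group 15): the stated order agrees with the simple trend.
(C) Ar (period 3, group 18) vs K (period 4, group 1): the stated order agrees with the simple trend.
(D) Be (period 2, group 2) vs B (period 2, group 13): the stated order contradicts the simple trend.
The exception is (D): removing B's lone 2p electron is easier than breaking Be's filled 2s².

(D)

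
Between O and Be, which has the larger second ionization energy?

O

Consider each +1 ion: O⁺ still has 5 valence electrons; Be⁺ still has 1 valence electron.
All are still removing valence electrons, so compare the +1 ions as you would atoms: IE_2 generally rises across a period (higher Z_eff) and falls down a group (larger shell), subject to the usual subshell exceptions.
Valence configurations: O⁺ [He]2s²2p³, Be⁺ [He]2s¹.
The numbers (kJ/mol): O 3388, Be 1757.
Hence IE_2: Be < O.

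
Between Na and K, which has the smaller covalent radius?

Na

Na is in period 3, group 1; K is in period 4, group 1.
Atomic radius shrinks across a period as nuclear charge pulls the same shell inward, and grows down a group as new shells are added.
All are in group 1, so atomic radius increases down the group.
So Na has the smaller covalent radius (Na < K).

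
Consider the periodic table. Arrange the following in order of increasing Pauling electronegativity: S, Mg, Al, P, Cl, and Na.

Na < Mg < Al < P < S < Cl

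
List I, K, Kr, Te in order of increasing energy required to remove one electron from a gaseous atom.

First ionization energy rises across a period (greater Z_eff holds electrons more tightly) and falls down a group (valence electrons are farther from the nucleus).
These span different periods and groups, so the two trends combine.
Te > K: the two effects oppose for this pair; the across-period effect wins (869 vs 419 kJ/mol).
I > Te: I lies to the right of Te in period 5, so the across-period effect alone puts I higher.
Kr > I: both effects reinforce here, so Kr is clearly the higher of the two.
Approximate values (kJ/mol): K 419, Kr 1351, Te 869, I 1008.
So from lowest to highest: K < Te < I < Kr.

K, Te, I, Kr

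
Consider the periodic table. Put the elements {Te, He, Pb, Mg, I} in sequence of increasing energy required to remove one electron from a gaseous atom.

He is in period 1, group 18; Mg is in period 3, group 2; Te is in period 5, group 16; I is in period 5, group 17; Pb is in period 6, group 14.
First ionization energy rises across a period (greater Z_eff holds electrons more tightly) and falls down a group (valence electrons are farther from the nucleus).
Here both period and group differ, so the two effects have to be weighed against each other.
Mg > Pb: period and group pull opposite ways; the down-group shift dominates (738 vs 716 kJ/mol).
Te > Mg: the two effects oppose for this pair; the across-period effect wins (869 vs 738 kJ/mol).
I > Te: I lies to the right of Te in period 5, so the across-period effect alone puts I higher.
He > I: relative to I, both the across-period and down-group shifts push He's first ionization energy up.
Approximate values (kJ/mol): He 2372, Mg 738, Te 869, I 1008, Pb 716.
So from lowest to highest: Pb < Mg < Te < I < He.

Pb < Mg < Te < I < He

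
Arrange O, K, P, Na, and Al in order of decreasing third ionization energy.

The third ionization energy removes an electron from the +2 ion. For each element: O²⁺ still has 4 valence electrons; K²⁺ is already 1 electron into the core; P²⁺ still has 3 valence electrons; Na²⁺ is already 1 electron into the core; Al²⁺ still has 1 valence electron.
Usually core removal costs more than valence removal, but here the competition is close: a tightly held n=2 valence electron can cost more to remove than an n=3 core electron, so the actual values have to decide it.
Valence configurations: O²⁺ [He]2s²2p², P²⁺ [Ne]3s²3p¹, Al²⁺ [Ne]3s¹.
The numbers (kJ/mol): O 5300, K 4420, P 2914, Na 6910, Al 2745.
Overall IE_3 order: Al < P < K < O < Na.

Na, O, K, P, Al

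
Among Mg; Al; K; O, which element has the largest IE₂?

O

The second ionization energy removes an electron from the +1 ion. For each element: Mg⁺ still has 1 valence electron; Al⁺ still has 2 valence electrons; K⁺ is the bare [Ar] core; O⁺ still has 5 valence electrons.
Usually core removal costs more than valence removal, but here the competition is close: a tightly held n=2 valence electron can cost more to remove than an n=3 core electron, so the actual values have to decide it.
Valence configurations: Mg⁺ [Ne]3s¹, Al⁺ [Ne]3s², O⁺ [He]2s²2p³.
The numbers (kJ/mol): Mg 1451, Al 1817, K 3052, O 3388.
Hence IE_2: Mg < Al < K < O.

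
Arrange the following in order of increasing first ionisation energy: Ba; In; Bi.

Ba, In, Bi

In is in period 5, group 13; Ba is in period 6, group 2; Bi is in period 6, group 15.
IE₁ increases left→right with effective nuclear charge and decreases top→bottom as the valence shell moves farther out.
Here both period and group differ, so the two effects have to be weighed against each other.
In > Ba: relative to Ba, both the across-period and down-group shifts push In's first ionization energy up.
Bi > In: period and group pull opposite ways; the across-period shift dominates (703 vs 558 kJ/mol).
Approximate values (kJ/mol): In 558, Ba 503, Bi 703.
So from lowest to highest: Ba < In < Bi.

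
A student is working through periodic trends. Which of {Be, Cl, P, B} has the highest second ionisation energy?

B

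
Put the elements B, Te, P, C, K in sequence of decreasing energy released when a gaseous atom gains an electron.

Te, C, P, K, B

B is in period 2, group 13; C is in period 2, group 14; P is in period 3, group 15; K is in period 4, group 1; Te is in period 5, group 16.
Atoms with high Z_eff and room in the valence shell (especially the halogens) have the most exothermic electron affinities.
Neither a single period nor a single group — weigh both effects.
K > B: this pair runs against the simple trend — see the exception note.
P > K: relative to K, both the across-period and down-group shifts push P's electron affinity up.
C > P: the two effects oppose for this pair; the down-group effect wins (122 vs 72 kJ/mol).
Te > C: the two effects oppose for this pair; the across-period effect wins (190 vs 122 kJ/mol).
Note the exception: K has a higher electron affinity than B, contrary to the simple trend — B's ns²np¹ configuration gives only a small electron affinity — the sparsely filled np subshell binds an added electron weakly.
Tabulated electron affinity (kJ/mol): B 27, C 122, P 72, K 48, Te 190.
So from highest to lowest: Te > C > P > K > B.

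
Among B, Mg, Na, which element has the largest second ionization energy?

Na

The second ionization energy removes an electron from the +1 ion. For each element: B⁺ still has 2 valence electrons; Mg⁺ still has 1 valence electron; Na⁺ is the bare [Ne] core.
Core electrons are held far more tightly than valence electrons, so Na tops the IE_2 order.
Valence configurations: B⁺ [He]2s², Mg⁺ [Ne]3s¹.
Tabulated IE_2 (kJ/mol): B 2427, Mg 1451, Na 4562.
Overall IE_2 order: Mg < B < Na.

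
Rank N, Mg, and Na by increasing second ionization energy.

After 1 electron has been removed, what remains? N⁺ still has 4 valence electrons; Mg⁺ still has 1 valence electron; Na⁺ is the bare [Ne] core.
Pulling an electron out of a noble-gas core costs far more than removing a remaining valence electron, so Na sits at the high end of IE_2.
Valence configurations: N⁺ [He]2s²2p², Mg⁺ [Ne]3s¹.
Tabulated IE_2 (kJ/mol): N 2856, Mg 1451, Na 4562.
Overall IE_2 order: Mg < N < Na.

Mg < N < Na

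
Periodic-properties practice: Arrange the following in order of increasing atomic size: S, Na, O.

O is in period 2, group 16; Na is in period 3, group 1; S is in period 3, group 16.
Across a period the added protons contract the valence shell; down a group each new principal shell makes the atom larger.
Here both period and group differ, so the two effects have to be weighed against each other.
S > O: they share group 16; the group trend gives S the larger value.
Na > S: both are in period 3; the period trend gives Na the larger value.
For reference (pm): O 63, Na 155, S 103.
So from smallest to largest: O < S < Na.

O < S < Na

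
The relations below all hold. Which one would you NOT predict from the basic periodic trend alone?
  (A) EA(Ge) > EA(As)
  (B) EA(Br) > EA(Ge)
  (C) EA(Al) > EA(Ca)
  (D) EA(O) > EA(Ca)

(A)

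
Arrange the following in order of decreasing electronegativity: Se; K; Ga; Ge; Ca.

Se > Ge > Ga > Ca > K

K is in period 4, group 1; Ca is in period 4, group 2; Ga is in period 4, group 13; Ge is in period 4, group 14; Se is in period 4, group 16.
Smaller atoms with higher effective nuclear charge are more electronegative.
All lie in period 4, so electronegativity increases left to right.
So from highest to lowest: Se > Ge > Ga > Ca > K.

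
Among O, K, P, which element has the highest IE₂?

O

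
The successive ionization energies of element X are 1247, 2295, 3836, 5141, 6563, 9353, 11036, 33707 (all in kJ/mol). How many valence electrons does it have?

Look for the largest jump between consecutive ionization energies: IE8/IE7 ≈ 3.1, far larger than any earlier ratio.
That jump marks the point where a core electron is being removed. So the atom has 7 valence electrons.

7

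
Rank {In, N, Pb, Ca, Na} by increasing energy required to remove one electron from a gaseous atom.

N is in period 2, group 15; Na is in period 3, group 1; Ca is in period 4, group 2; In is in period 5, group 13; Pb is in period 6, group 14.
IE₁ increases left→right with effective nuclear charge and decreases top→bottom as the valence shell moves farther out.
Neither a single period nor a single group — weigh both effects.
In > Na: period and group pull opposite ways; the across-period shift dominates (558 vs 496 kJ/mol).
Ca > In: period and group pull opposite ways; the down-group shift dominates (590 vs 558 kJ/mol).
Pb > Ca: the two effects oppose for this pair; the across-period effect wins (716 vs 590 kJ/mol).
N > Pb: relative to Pb, both the across-period and down-group shifts push N's first ionization energy up.
Tabulated first ionization energy (kJ/mol): N 1402, Na 496, Ca 590, In 558, Pb 716.
So from lowest to highest: Na < In < Ca < Pb < N.

Na < In < Ca < Pb < N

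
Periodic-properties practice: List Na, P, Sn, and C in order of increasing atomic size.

C is in period 2, group 14; Na is in period 3, group 1; P is in period 3, group 15; Sn is in period 5, group 14.
Across a period the added protons contract the valence shell; down a group each new principal shell makes the atom larger.
Neither a single period nor a single group — weigh both effects.
P > C: period and group pull opposite ways; the down-group shift dominates (111 vs 75 pm).
Sn > P: both effects reinforce here, so Sn is clearly the larger of the two.
Na > Sn: the two effects oppose for this pair; the across-period effect wins (155 vs 140 pm).
Tabulated atomic radius (pm): C 75, Na 155, P 111, Sn 140.
So from smallest to largest: C < P < Sn < Na.

C, P, Sn, Na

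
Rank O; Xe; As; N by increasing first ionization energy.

First ionization energy rises across a period (greater Z_eff holds electrons more tightly) and falls down a group (valence electrons are farther from the nucleus).
Here both period and group differ, so the two effects have to be weighed against each other.
Xe > As: the two effects oppose for this pair; the across-period effect wins (1170 vs 947 kJ/mol).
O > Xe: the two effects oppose for this pair; the down-group effect wins (1314 vs 1170 kJ/mol).
N > O: this pair runs against the simple trend — see the exception note.
Note the exception: N has a higher first ionization energy than O, contrary to the simple trend — pairing an electron in O's 2p⁴ costs repulsion energy, so O ionizes more easily than half-filled N (2p³).
Approximate values (kJ/mol): N 1402, O 1314, As 947, Xe 1170.
So from lowest to highest: As < Xe < O < N.

As, Xe, O, N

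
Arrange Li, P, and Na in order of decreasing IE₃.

After 2 electrons have been removed, what remains? Li²⁺ is already 1 electron into the core; P²⁺ still has 3 valence electrons; Na²⁺ is already 1 electron into the core.
Core electrons are held far more tightly than valence electrons, so Na and Li top the IE_3 order.
Tabulated IE_3 (kJ/mol): Li 11815, P 2914, Na 6910.
So the third ionization energies run P < Na < Li.

Li, Na, P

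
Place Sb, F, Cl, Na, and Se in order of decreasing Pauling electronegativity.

F is in period 2, group 17; Na is in period 3, group 1; Cl is in period 3, group 17; Se is in period 4, group 16; Sb is in period 5, group 15.
Atoms toward the upper right of the periodic table pull bonding electrons most strongly.
Here both period and group differ, so the two effects have to be weighed against each other.
Sb > Na: the two effects oppose for this pair; the across-period effect wins (2.05 vs 0.93).
Se > Sb: relative to Sb, both the across-period and down-group shifts push Se's electronegativity up.
Cl > Se: relative to Se, both the across-period and down-group shifts push Cl's electronegativity up.
F > Cl: they share group 17; the group trend gives F the larger value.
For reference (Pauling): F 3.98, Na 0.93, Cl 3.16, Se 2.55, Sb 2.05.
So from highest to lowest: F > Cl > Se > Sb > Na.

F > Cl > Se > Sb > Na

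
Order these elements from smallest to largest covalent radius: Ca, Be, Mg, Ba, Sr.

Be < Mg < Ca < Sr < Ba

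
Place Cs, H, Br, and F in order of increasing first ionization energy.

H is in period 1, group 1; F is in period 2, group 17; Br is in period 4, group 17; Cs is in period 6, group 1.
IE₁ increases left→right with effective nuclear charge and decreases top→bottom as the valence shell moves farther out.
These span different periods and groups, so the two trends combine.
Br > Cs: relative to Cs, both the across-period and down-group shifts push Br's first ionization energy up.
H > Br: period and group pull opposite ways; the down-group shift dominates (1312 vs 1140 kJ/mol).
F > H: period and group pull opposite ways; the across-period shift dominates (1681 vs 1312 kJ/mol).
Approximate values (kJ/mol): H 1312, F 1681, Br 1140, Cs 376.
So from lowest to highest: Cs < Br < H < F.

Cs, Br, H, F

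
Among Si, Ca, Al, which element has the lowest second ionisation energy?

IE_2 is the cost of taking one more electron from the +1 cation: Si⁺ still has 3 valence electrons; Ca⁺ still has 1 valence electron; Al⁺ still has 2 valence electrons.
All are still removing valence electrons, so compare the +1 ions as you would atoms: IE_2 generally rises across a period (higher Z_eff) and falls down a group (larger shell), subject to the usual subshell exceptions.
Valence configurations: Si⁺ [Ne]3s²3p¹, Ca⁺ [Ar]4s¹, Al⁺ [Ne]3s².
Si⁺ loses a lone 3p electron whereas Al⁺ must break into a filled 3s² pair, so IE_2(Al) > IE_2(Si) even though Si has the higher nuclear charge.
Tabulated IE_2 (kJ/mol): Si 1577, Ca 1145, Al 1817.
Putting it together, IE_2: Ca < Si < Al.

Ca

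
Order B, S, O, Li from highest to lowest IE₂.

Consider each +1 ion: B⁺ still has 2 valence electrons; S⁺ still has 5 valence electrons; O⁺ still has 5 valence electrons; Li⁺ is the bare [He] core.
Pulling an electron out of a noble-gas core costs far more than removing a remaining valence electron, so Li sits at the high end of IE_2.
Valence configurations: B⁺ [He]2s², S⁺ [Ne]3s²3p³, O⁺ [He]2s²2p³.
Tabulated IE_2 (kJ/mol): B 2427, S 2252, O 3388, Li 7298.
So the second ionization energies run S < B < O < Li.

Li > O > B > S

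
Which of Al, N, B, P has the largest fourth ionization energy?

B

After 3 electrons have been removed, what remains? Al³⁺ is the bare [Ne] core; N³⁺ still has 2 valence electrons; B³⁺ is the bare [He] core; P³⁺ still has 2 valence electrons.
Core electrons are held far more tightly than valence electrons, so Al and B top the IE_4 order.
Valence configurations: N³⁺ [He]2s², P³⁺ [Ne]3s².
Approximate IE_4 values (kJ/mol): Al 11577, N 7475, B 25026, P 4964.
So the fourth ionization energies run P < N < Al < B.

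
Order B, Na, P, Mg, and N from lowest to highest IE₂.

IE_2 is the cost of taking one more electron from the +1 cation: B⁺ still has 2 valence electrons; Na⁺ is the bare [Ne] core; P⁺ still has 4 valence electrons; Mg⁺ still has 1 valence electron; N⁺ still has 4 valence electrons.
Breaking into a closed-shell core is much more expensive than removing a leftover valence electron — Na has the largest IE_2 here.
Valence configurations: B⁺ [He]2s², P⁺ [Ne]3s²3p², Mg⁺ [Ne]3s¹, N⁺ [He]2s²2p².
Tabulated IE_2 (kJ/mol): B 2427, Na 4562, P 1907, Mg 1451, N 2856.
Putting it together, IE_2: Mg < P < B < N < Na.

Mg < P < B < N < Na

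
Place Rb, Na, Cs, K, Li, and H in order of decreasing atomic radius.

Cs > Rb > K > Na > Li > H

Atomic radius shrinks across a period as nuclear charge pulls the same shell inward, and grows down a group as new shells are added.
All are in group 1, so atomic radius increases down the group.
So from largest to smallest: Cs > Rb > K > Na > Li > H.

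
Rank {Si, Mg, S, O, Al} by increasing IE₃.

Al < Si < S < O < Mg

IE_3 is the cost of taking one more electron from the +2 cation: Si²⁺ still has 2 valence electrons; Mg²⁺ is the bare [Ne] core; S²⁺ still has 4 valence electrons; O²⁺ still has 4 valence electrons; Al²⁺ still has 1 valence electron.
Pulling an electron out of a noble-gas core costs far more than removing a remaining valence electron, so Mg sits at the high end of IE_3.
Valence configurations: Si²⁺ [Ne]3s², S²⁺ [Ne]3s²3p², O²⁺ [He]2s²2p², Al²⁺ [Ne]3s¹.
Tabulated IE_3 (kJ/mol): Si 3232, Mg 7733, S 3357, O 5300, Al 2745.
Overall IE_3 order: Al < Si < S < O < Mg.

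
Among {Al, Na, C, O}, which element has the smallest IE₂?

Consider each +1 ion: Al⁺ still has 2 valence electrons; Na⁺ is the bare [Ne] core; C⁺ still has 3 valence electrons; O⁺ still has 5 valence electrons.
Breaking into a closed-shell core is much more expensive than removing a leftover valence electron — Na has the largest IE_2 here.
Valence configurations: Al⁺ [Ne]3s², C⁺ [He]2s²2p¹, O⁺ [He]2s²2p³.
Approximate IE_2 values (kJ/mol): Al 1817, Na 4562, C 2353, O 3388.
Putting it together, IE_2: Al < C < O < Na.

Al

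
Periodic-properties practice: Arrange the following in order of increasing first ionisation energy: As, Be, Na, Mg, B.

Na < Mg < B < Be < As

Be is in period 2, group 2; B is in period 2, group 13; Na is in period 3, group 1; Mg is in period 3, group 2; As is in period 4, group 15.
Across a period the outer electron is held more tightly (higher IE₁); down a group it sits in a higher shell, more shielded, and comes off more easily.
These span different periods and groups, so the two trends combine.
Mg > Na: Mg lies to the right of Na in period 3, so the across-period effect alone puts Mg higher.
B > Mg: both effects reinforce here, so B is clearly the higher of the two.
Be > B: this pair runs against the simple trend — see the exception note.
As > Be: period and group pull opposite ways; the across-period shift dominates (947 vs 900 kJ/mol).
Note the exception: Be has a higher first ionization energy than B, contrary to the simple trend — removing B's lone 2p electron is easier than breaking Be's filled 2s².
For reference (kJ/mol): Be 900, B 801, Na 496, Mg 738, As 947.
So from lowest to highest: Na < Mg < B < Be < As.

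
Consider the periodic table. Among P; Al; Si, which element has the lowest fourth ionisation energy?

IE_4 is the cost of taking one more electron from the +3 cation: P³⁺ still has 2 valence electrons; Al³⁺ is the bare [Ne] core; Si³⁺ still has 1 valence electron.
Breaking into a closed-shell core is much more expensive than removing a leftover valence electron — Al has the largest IE_4 here.
Valence configurations: P³⁺ [Ne]3s², Si³⁺ [Ne]3s¹.
Approximate IE_4 values (kJ/mol): P 4964, Al 11577, Si 4356.
Overall IE_4 order: Si < P < Al.

Si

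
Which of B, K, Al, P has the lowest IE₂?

The second ionization energy removes an electron from the +1 ion. For each element: B⁺ still has 2 valence electrons; K⁺ is the bare [Ar] core; Al⁺ still has 2 valence electrons; P⁺ still has 4 valence electrons.
Core electrons are held far more tightly than valence electrons, so K tops the IE_2 order.
Valence configurations: B⁺ [He]2s², Al⁺ [Ne]3s², P⁺ [Ne]3s²3p².
Approximate IE_2 values (kJ/mol): B 2427, K 3052, Al 1817, P 1907.
Overall IE_2 order: Al < P < B < K.

Al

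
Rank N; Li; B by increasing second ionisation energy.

B < N < Li

The second ionization energy removes an electron from the +1 ion. For each element: N⁺ still has 4 valence electrons; Li⁺ is the bare [He] core; B⁺ still has 2 valence electrons.
Core electrons are held far more tightly than valence electrons, so Li tops the IE_2 order.
Valence configurations: N⁺ [He]2s²2p², B⁺ [He]2s².
Approximate IE_2 values (kJ/mol): N 2856, Li 7298, B 2427.
Overall IE_2 order: B < N < Li.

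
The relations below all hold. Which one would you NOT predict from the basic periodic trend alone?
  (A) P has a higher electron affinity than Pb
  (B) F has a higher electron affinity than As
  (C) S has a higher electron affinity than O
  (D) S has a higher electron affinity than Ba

(C)

The general trend: electron affinity increases across a period and decreases down a group.
(A) P (period 3, group 15) vs Pb (period 6, group 14): the stated order agrees with the simple trend.
(B) F (period 2, group 17) vs As (period 4, group 15): the stated order agrees with the simple trend.
(C) S (period 3, group 16) vs O (period 2, group 16): the stated order contradicts the simple trend.
(D) S (period 3, group 16) vs Ba (period 6, group 2): the stated order agrees with the simple trend.
The exception is (C): the compact 2p subshell of O repels the added electron more than S's larger 3p does.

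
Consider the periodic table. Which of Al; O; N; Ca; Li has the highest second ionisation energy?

Li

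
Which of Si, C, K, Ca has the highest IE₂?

Consider each +1 ion: Si⁺ still has 3 valence electrons; C⁺ still has 3 valence electrons; K⁺ is the bare [Ar] core; Ca⁺ still has 1 valence electron.
Core electrons are held far more tightly than valence electrons, so K tops the IE_2 order.
Valence configurations: Si⁺ [Ne]3s²3p¹, C⁺ [He]2s²2p¹, Ca⁺ [Ar]4s¹.
Approximate IE_2 values (kJ/mol): Si 1577, C 2353, K 3052, Ca 1145.
Overall IE_2 order: Ca < Si < C < K.

K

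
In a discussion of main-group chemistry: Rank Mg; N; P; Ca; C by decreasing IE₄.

The fourth ionization energy removes an electron from the +3 ion. For each element: Mg³⁺ is already 1 electron into the core; N³⁺ still has 2 valence electrons; P³⁺ still has 2 valence electrons; Ca³⁺ is already 1 electron into the core; C³⁺ still has 1 valence electron.
Usually core removal costs more than valence removal, but here the competition is close: a tightly held n=2 valence electron can cost more to remove than an n=3 core electron, so the actual values have to decide it.
Valence configurations: N³⁺ [He]2s², P³⁺ [Ne]3s², C³⁺ [He]2s¹.
Tabulated IE_4 (kJ/mol): Mg 10543, N 7475, P 4964, Ca 6491, C 6223.
Hence IE_4: P < C < Ca < N < Mg.

Mg > N > Ca > C > P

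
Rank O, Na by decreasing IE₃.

Na, O

IE_3 is the cost of taking one more electron from the +2 cation: O²⁺ still has 4 valence electrons; Na²⁺ is already 1 electron into the core.
Breaking into a closed-shell core is much more expensive than removing a leftover valence electron — Na has the largest IE_3 here.
The numbers (kJ/mol): O 5300, Na 6910.
Putting it together, IE_3: O < Na.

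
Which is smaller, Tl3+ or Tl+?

Both ions have Z = 81 protons, but Tl3+ has lost more electrons, so its remaining electrons feel a larger effective nuclear charge per electron and are pulled in more tightly.
Higher positive charge → smaller ion, so Tl+ > Tl3+.

Tl3+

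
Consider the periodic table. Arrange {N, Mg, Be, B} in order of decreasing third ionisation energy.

IE_3 is the cost of taking one more electron from the +2 cation: N²⁺ still has 3 valence electrons; Mg²⁺ is the bare [Ne] core; Be²⁺ is the bare [He] core; B²⁺ still has 1 valence electron.
Breaking into a closed-shell core is much more expensive than removing a leftover valence electron — Mg and Be have the largest IE_3 here.
Valence configurations: N²⁺ [He]2s²2p¹, B²⁺ [He]2s¹.
Approximate IE_3 values (kJ/mol): N 4578, Mg 7733, Be 14849, B 3660.
So the third ionization energies run B < N < Mg < Be.

Be, Mg, N, B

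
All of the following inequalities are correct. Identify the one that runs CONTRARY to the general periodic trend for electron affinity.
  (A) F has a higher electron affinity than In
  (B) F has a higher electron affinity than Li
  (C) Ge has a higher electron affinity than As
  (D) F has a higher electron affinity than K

(C)

The general trend: electron affinity increases across a period and decreases down a group.
(A) F (period 2, group 17) vs In (period 5, group 13): the stated order agrees with the simple trend.
(B) F (period 2, group 17) vs Li (period 2, group 1): the stated order agrees with the simple trend.
(C) Ge (period 4, group 14) vs As (period 4, group 15): the stated order contradicts the simple trend.
(D) F (period 2, group 17) vs K (period 4, group 1): the stated order agrees with the simple trend.
The exception is (C): adding an electron to As's half-filled 4p³ is unfavourable, so Ge (4p²) has the more exothermic EA.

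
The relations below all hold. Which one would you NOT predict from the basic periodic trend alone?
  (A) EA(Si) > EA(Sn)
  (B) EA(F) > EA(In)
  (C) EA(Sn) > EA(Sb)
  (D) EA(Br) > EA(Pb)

The general trend: electron affinity increases across a period and decreases down a group.
(A) Si (period 3, group 14) vs Sn (period 5, group 14): the stated order agrees with the simple trend.
(B) F (period 2, group 17) vs In (period 5, group 13): the stated order agrees with the simple trend.
(C) Sn (period 5, group 14) vs Sb (period 5, group 15): the stated order contradicts the simple trend.
(D) Br (period 4, group 17) vs Pb (period 6, group 14): the stated order agrees with the simple trend.
The exception is (C): adding an electron to Sb's half-filled 5p³ is unfavourable, so Sn has the more exothermic EA.

(C)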